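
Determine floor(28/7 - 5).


28/7 = 4
4 - 5 = -1
floor(-1) = -1

-1


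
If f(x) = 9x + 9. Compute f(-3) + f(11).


f(-3) = -18
f(11) = 108
Sum = 90

90


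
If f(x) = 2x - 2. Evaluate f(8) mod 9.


f(8) = 14
14 mod 9 = 5

5


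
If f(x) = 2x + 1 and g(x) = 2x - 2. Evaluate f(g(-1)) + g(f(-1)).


-11


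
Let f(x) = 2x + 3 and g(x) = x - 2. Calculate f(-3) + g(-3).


-8


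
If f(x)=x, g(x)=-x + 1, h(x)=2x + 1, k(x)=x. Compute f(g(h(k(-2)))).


k(-2) = -2
h(-2) = -3
g(-3) = 4
f(4) = 4

4


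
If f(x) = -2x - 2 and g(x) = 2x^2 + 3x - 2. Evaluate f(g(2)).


g(2) = 12
f(12) = -26

-26


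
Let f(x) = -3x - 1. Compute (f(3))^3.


f(3) = -10
(-10)^3 = -1000

-1000


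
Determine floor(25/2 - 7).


5


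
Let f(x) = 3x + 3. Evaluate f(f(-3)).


f(-3) = -6
f(-6) = -15

-15


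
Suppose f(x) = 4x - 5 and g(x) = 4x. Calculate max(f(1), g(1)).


f(1) = -1
g(1) = 4
max = 4

4


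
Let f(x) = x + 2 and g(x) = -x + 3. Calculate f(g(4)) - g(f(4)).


f(g(4)) = 1
g(f(4)) = -3
Difference = 4

4


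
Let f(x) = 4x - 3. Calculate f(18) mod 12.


f(18) = 69
69 mod 12 = 9

9


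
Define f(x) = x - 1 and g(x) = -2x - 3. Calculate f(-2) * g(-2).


f(-2) = -3
g(-2) = 1
Product = -3

-3


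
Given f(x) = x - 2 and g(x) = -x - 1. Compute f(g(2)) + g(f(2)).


f(g(2)) = -5
g(f(2)) = -1
Sum = -6

-6


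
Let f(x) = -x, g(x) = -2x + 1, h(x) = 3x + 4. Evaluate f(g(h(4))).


h(4) = 16
g(16) = -31
f(-31) = 31

31


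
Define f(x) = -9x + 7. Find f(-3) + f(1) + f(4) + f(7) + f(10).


f(-3) = 34
f(1) = -2
f(4) = -29
f(7) = -56
f(10) = -83
Sum = -136

-136


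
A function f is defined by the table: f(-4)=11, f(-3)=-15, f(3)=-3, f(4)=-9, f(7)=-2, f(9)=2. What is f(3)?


Reading from the table at x = 3

-3


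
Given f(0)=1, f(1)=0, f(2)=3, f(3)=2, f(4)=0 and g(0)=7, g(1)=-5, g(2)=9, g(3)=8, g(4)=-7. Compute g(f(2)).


f(2) = 3
g(3) = 8

8


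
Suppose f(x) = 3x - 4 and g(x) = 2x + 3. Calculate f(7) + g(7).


f(7) = 17
g(7) = 17
Sum = 34

34


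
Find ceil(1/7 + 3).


1/7 = 0.1429
0.1429 + 3 = 3.1429
ceil(3.1429) = 4

4


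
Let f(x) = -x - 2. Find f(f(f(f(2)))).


f(2) = -4
f(-4) = 2
f(2) = -4
f(-4) = 2

2


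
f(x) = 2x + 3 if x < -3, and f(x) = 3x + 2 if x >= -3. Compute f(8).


8 satisfies x >= -3
f(8) = 26

26


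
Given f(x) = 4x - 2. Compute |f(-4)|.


f(-4) = -18
|-18| = 18

18


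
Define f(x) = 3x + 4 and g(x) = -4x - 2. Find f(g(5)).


-62


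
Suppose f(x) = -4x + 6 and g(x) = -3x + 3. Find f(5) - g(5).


f(5) = -14
g(5) = -12
Difference = -2

-2


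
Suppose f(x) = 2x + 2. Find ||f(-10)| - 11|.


f(-10) = -18
|-18| = 18
|18 - 11| = 7

7


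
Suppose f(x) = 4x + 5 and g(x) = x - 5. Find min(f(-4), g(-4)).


-11


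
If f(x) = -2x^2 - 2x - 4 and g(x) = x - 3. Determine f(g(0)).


g(0) = -3
f(-3) = (-2)*(-3)^2 - 2*(-3) - 4 = -16

-16


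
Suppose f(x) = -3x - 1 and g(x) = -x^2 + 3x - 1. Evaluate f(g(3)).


2


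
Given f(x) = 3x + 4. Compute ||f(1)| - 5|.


f(1) = 7
|7| = 7
|7 - 5| = 2

2


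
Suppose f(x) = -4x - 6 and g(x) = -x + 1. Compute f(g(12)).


g(12) = -11
f(-11) = 38

38


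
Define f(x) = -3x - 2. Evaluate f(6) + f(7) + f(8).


f(6) = -20
f(7) = -23
f(8) = -26
Sum = -69

-69


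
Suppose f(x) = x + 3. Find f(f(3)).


f(3) = 6
f(6) = 9

9


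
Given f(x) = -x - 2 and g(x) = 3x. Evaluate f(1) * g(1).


-9


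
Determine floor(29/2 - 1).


29/2 = 14.5
14.5 - 1 = 13.5
floor(13.5) = 13

13


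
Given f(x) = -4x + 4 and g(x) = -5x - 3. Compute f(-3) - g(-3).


f(-3) = 16
g(-3) = 12
Difference = 4

4


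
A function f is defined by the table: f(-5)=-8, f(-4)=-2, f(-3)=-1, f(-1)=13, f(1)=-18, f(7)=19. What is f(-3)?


Reading from the table at x = -3

-1


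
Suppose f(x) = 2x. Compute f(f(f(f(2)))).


f(2) = 4
f(4) = 8
f(8) = 16
f(16) = 32

32


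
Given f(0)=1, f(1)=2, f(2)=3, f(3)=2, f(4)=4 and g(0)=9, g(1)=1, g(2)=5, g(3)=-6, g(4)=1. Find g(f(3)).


f(3) = 2
g(2) = 5

5


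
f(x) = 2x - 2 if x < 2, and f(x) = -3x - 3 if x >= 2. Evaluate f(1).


1 satisfies x < 2
f(1) = 0

0


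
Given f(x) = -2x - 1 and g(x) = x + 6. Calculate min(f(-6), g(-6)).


0


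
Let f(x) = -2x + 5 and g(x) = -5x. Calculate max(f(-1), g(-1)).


f(-1) = 7
g(-1) = 5
max = 7

7


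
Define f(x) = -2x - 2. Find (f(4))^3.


-1000


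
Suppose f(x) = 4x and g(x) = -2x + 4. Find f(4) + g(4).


f(4) = 16
g(4) = -4
Sum = 12

12


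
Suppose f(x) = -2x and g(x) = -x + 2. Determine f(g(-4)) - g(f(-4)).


f(g(-4)) = -12
g(f(-4)) = -6
Difference = -6

-6


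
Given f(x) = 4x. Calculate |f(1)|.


f(1) = 4
|4| = 4

4


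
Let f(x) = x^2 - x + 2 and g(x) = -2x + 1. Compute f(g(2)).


g(2) = -3
f(-3) = 1*(-3)^2 - 1*(-3) + 2 = 14

14


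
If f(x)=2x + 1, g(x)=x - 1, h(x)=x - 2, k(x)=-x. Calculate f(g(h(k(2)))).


k(2) = -2
h(-2) = -4
g(-4) = -5
f(-5) = -9

-9


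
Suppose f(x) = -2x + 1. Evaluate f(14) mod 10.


3


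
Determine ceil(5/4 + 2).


5/4 = 1.25
1.25 + 2 = 3.25
ceil(3.25) = 4

4


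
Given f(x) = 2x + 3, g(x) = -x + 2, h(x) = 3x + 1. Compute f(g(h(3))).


h(3) = 10
g(10) = -8
f(-8) = -13

-13


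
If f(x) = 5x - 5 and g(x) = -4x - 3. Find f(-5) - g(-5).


f(-5) = -30
g(-5) = 17
Difference = -47

-47


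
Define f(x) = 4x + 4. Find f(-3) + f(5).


f(-3) = -8
f(5) = 24
Sum = 16

16


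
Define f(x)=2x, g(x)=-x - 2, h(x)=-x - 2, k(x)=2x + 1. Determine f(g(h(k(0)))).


k(0) = 1
h(1) = -3
g(-3) = 1
f(1) = 2

2


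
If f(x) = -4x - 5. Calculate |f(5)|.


f(5) = -25
|-25| = 25

25


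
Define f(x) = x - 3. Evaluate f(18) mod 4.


f(18) = 15
15 mod 4 = 3

3


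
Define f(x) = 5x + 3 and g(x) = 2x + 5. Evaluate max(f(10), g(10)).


f(10) = 53
g(10) = 25
max = 53

53


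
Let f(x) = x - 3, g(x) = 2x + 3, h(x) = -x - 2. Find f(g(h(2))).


h(2) = -4
g(-4) = -5
f(-5) = -8

-8


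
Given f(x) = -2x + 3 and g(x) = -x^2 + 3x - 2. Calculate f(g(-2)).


g(-2) = -12
f(-12) = 27

27


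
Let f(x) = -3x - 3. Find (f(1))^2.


f(1) = -6
(-6)^2 = 36

36


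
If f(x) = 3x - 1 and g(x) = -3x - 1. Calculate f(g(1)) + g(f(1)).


f(g(1)) = -13
g(f(1)) = -7
Sum = -20

-20


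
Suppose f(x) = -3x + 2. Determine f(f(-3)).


f(-3) = 11
f(11) = -31

-31


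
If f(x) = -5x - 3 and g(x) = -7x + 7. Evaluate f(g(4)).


g(4) = -21
f(-21) = 102

102


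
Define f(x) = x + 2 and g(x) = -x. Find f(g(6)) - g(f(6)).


f(g(6)) = -4
g(f(6)) = -8
Difference = 4

4


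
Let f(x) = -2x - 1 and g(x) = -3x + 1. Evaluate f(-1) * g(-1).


4


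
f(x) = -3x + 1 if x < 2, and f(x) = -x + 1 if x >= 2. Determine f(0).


0 satisfies x < 2
f(0) = 1

1


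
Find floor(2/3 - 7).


2/3 = 0.6667
0.6667 - 7 = -6.3333
floor(-6.3333) = -7

-7


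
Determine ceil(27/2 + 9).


23


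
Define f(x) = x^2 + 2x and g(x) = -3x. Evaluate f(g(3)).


g(3) = -9
f(-9) = 1*(-9)^2 + 2*(-9) = 63

63


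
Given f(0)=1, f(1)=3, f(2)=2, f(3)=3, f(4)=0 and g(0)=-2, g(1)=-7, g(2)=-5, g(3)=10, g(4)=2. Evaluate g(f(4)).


f(4) = 0
g(0) = -2

-2


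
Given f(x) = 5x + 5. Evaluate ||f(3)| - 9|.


11


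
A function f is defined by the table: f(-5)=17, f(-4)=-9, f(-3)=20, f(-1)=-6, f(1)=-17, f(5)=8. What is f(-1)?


Reading from the table at x = -1

-6


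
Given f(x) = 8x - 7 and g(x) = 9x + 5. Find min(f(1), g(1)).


f(1) = 1
g(1) = 14
min = 1

1


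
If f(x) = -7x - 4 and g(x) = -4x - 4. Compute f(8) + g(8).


f(8) = -60
g(8) = -36
Sum = -96

-96


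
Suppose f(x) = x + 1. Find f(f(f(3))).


f(3) = 4
f(4) = 5
f(5) = 6

6


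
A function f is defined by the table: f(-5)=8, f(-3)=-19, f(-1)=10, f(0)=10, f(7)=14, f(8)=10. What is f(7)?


Reading from the table at x = 7

14


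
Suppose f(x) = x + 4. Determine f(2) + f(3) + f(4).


f(2) = 6
f(3) = 7
f(4) = 8
Sum = 21

21


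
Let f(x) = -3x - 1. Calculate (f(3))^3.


f(3) = -10
(-10)^3 = -1000

-1000


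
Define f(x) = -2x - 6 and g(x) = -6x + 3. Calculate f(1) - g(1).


-5


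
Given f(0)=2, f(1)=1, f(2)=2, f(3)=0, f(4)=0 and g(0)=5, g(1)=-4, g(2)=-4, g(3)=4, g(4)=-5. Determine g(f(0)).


f(0) = 2
g(2) = -4

-4


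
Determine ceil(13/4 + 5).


13/4 = 3.25
3.25 + 5 = 8.25
ceil(8.25) = 9

9


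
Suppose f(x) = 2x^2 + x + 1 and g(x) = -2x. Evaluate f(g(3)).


67


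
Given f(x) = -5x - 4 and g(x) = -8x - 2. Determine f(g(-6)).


g(-6) = 46
f(46) = -234

-234


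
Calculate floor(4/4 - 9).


4/4 = 1
1 - 9 = -8
floor(-8) = -8

-8


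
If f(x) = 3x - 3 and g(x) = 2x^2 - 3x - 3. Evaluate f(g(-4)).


g(-4) = 41
f(41) = 120

120


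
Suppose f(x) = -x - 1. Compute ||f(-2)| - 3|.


f(-2) = 1
|1| = 1
|1 - 3| = 2

2


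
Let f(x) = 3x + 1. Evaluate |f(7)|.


22


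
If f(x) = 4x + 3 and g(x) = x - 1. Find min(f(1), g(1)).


f(1) = 7
g(1) = 0
min = 0

0


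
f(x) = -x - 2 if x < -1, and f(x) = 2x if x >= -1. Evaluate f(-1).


-1 satisfies x >= -1
f(-1) = -2

-2


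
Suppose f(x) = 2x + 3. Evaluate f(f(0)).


f(0) = 3
f(3) = 9

9


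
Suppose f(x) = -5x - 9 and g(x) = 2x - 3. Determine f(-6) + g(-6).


f(-6) = 21
g(-6) = -15
Sum = 6

6


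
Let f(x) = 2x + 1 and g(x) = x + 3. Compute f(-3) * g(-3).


f(-3) = -5
g(-3) = 0
Product = 0

0


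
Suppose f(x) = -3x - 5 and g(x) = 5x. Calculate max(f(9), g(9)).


45


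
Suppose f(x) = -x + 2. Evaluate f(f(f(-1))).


f(-1) = 3
f(3) = -1
f(-1) = 3

3


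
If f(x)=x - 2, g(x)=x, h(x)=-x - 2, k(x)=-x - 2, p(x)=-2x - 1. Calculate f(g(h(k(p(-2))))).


1


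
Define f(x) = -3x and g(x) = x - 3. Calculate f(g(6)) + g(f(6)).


f(g(6)) = -9
g(f(6)) = -21
Sum = -30

-30


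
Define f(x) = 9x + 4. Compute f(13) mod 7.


f(13) = 121
121 mod 7 = 2

2


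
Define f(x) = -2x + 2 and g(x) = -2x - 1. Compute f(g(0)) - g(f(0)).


f(g(0)) = 4
g(f(0)) = -5
Difference = 9

9


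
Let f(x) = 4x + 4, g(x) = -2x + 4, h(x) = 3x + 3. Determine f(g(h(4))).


h(4) = 15
g(15) = -26
f(-26) = -100

-100


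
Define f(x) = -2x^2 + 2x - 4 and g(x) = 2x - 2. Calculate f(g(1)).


g(1) = 0
f(0) = (-2)*(0)^2 + 2*(0) - 4 = -4

-4


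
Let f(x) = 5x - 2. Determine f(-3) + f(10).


f(-3) = -17
f(10) = 48
Sum = 31

31


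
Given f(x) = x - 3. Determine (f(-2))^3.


f(-2) = -5
(-5)^3 = -125

-125


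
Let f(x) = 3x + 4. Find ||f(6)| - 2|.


20


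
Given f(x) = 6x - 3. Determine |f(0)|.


3


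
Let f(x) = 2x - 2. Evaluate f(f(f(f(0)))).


f(0) = -2
f(-2) = -6
f(-6) = -14
f(-14) = -30

-30


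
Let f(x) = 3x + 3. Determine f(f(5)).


f(5) = 18
f(18) = 57

57


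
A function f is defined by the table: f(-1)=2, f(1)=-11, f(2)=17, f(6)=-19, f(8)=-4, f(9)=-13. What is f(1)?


Reading from the table at x = 1

-11


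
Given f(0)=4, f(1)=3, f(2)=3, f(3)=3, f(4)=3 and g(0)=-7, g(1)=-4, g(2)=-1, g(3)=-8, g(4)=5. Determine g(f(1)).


f(1) = 3
g(3) = -8

-8


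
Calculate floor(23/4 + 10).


23/4 = 5.75
5.75 + 10 = 15.75
floor(15.75) = 15

15


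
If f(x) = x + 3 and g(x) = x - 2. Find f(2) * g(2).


0


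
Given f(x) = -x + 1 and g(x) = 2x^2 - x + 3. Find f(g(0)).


g(0) = 3
f(3) = -2

-2


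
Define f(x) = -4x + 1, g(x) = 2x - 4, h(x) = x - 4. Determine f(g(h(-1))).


h(-1) = -5
g(-5) = -14
f(-14) = 57

57


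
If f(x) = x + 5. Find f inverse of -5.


Solve x + 5 = -5
x = (-5 - 5) / 1 = -10

-10


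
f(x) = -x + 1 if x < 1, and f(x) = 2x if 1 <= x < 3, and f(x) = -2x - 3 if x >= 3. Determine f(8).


8 satisfies x >= 3
f(8) = -19

-19


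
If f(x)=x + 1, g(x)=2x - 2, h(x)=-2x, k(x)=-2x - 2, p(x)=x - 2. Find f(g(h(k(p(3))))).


p(3) = 1
k(1) = -4
h(-4) = 8
g(8) = 14
f(14) = 15

15


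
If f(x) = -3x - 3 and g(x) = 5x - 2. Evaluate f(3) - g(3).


f(3) = -12
g(3) = 13
Difference = -25

-25


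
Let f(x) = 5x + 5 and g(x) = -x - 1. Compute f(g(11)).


g(11) = -12
f(-12) = -55

-55


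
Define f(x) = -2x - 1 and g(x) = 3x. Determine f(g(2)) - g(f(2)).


2


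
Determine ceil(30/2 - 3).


12


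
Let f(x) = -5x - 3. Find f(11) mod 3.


2


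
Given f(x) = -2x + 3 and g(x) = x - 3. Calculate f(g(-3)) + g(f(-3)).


21


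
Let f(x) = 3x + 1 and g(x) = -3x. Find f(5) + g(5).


f(5) = 16
g(5) = -15
Sum = 1

1


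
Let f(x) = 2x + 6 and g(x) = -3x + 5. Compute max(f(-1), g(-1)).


f(-1) = 4
g(-1) = 8
max = 8

8


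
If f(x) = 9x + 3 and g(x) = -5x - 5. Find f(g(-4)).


138


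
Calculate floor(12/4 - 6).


12/4 = 3
3 - 6 = -3
floor(-3) = -3

-3


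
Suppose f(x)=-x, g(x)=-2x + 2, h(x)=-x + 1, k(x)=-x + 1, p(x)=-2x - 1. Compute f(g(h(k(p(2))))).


p(2) = -5
k(-5) = 6
h(6) = -5
g(-5) = 12
f(12) = -12

-12


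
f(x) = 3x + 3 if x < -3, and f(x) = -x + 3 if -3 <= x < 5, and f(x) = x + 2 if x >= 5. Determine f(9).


9 satisfies x >= 5
f(9) = 11

11


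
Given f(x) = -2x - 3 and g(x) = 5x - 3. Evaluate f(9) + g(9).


f(9) = -21
g(9) = 42
Sum = 21

21


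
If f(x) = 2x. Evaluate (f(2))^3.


f(2) = 4
(4)^3 = 64

64


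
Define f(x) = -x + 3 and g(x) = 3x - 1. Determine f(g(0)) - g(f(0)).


f(g(0)) = 4
g(f(0)) = 8
Difference = -4

-4


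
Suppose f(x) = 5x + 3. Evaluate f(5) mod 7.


f(5) = 28
28 mod 7 = 0

0


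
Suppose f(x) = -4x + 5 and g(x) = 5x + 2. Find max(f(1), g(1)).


f(1) = 1
g(1) = 7
max = 7

7


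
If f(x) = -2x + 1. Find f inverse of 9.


Solve -2x + 1 = 9
x = (9 - 1) / (-2) = -4

-4


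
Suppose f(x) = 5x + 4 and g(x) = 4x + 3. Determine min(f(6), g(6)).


f(6) = 34
g(6) = 27
min = 27

27


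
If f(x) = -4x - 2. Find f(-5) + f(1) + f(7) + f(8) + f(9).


-90


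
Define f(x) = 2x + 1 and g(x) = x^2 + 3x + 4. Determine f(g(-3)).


g(-3) = 4
f(4) = 9

9


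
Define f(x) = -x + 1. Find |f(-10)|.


f(-10) = 11
|11| = 11

11


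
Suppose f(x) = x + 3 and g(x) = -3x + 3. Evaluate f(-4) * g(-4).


-15


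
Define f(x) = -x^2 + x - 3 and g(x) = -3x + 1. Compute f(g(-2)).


-45


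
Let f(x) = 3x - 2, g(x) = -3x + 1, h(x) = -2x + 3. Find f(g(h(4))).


h(4) = -5
g(-5) = 16
f(16) = 46

46


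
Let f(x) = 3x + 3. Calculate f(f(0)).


f(0) = 3
f(3) = 12

12


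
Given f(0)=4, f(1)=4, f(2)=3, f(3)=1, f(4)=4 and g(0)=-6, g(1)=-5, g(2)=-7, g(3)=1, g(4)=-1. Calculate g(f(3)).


f(3) = 1
g(1) = -5

-5


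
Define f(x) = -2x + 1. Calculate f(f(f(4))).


-29


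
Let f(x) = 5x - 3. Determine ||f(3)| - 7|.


f(3) = 12
|12| = 12
|12 - 7| = 5

5


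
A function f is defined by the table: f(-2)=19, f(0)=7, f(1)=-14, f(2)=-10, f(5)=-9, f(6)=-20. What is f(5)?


Reading from the table at x = 5

-9


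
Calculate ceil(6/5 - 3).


6/5 = 1.2
1.2 - 3 = -1.8
ceil(-1.8) = -1

-1


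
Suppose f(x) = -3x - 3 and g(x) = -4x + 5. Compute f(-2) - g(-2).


f(-2) = 3
g(-2) = 13
Difference = -10

-10


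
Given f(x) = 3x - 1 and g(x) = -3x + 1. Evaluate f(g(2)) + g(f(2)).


f(g(2)) = -16
g(f(2)) = -14
Sum = -30

-30


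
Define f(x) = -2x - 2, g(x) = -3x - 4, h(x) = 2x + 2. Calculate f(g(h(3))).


h(3) = 8
g(8) = -28
f(-28) = 54

54


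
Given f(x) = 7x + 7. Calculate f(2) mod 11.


f(2) = 21
21 mod 11 = 10

10


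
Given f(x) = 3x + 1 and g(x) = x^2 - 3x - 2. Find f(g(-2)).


g(-2) = 8
f(8) = 25

25


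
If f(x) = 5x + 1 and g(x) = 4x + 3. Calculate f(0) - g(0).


f(0) = 1
g(0) = 3
Difference = -2

-2


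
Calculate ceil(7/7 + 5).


7/7 = 1
1 + 5 = 6
ceil(6) = 6

6


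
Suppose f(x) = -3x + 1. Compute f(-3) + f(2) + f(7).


f(-3) = 10
f(2) = -5
f(7) = -20
Sum = -15

-15


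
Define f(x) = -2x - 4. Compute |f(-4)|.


f(-4) = 4
|4| = 4

4


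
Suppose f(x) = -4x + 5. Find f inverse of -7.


3


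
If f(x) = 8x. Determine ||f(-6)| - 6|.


42


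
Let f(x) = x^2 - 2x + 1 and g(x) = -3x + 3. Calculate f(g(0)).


4


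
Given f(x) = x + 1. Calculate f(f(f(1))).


f(1) = 2
f(2) = 3
f(3) = 4

4


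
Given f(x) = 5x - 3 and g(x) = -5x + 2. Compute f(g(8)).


g(8) = -38
f(-38) = -193

-193


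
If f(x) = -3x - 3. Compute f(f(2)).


f(2) = -9
f(-9) = 24

24


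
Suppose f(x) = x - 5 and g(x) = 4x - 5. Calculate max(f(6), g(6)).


f(6) = 1
g(6) = 19
max = 19

19


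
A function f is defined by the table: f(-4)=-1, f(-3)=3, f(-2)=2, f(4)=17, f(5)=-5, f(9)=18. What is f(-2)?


Reading from the table at x = -2

2


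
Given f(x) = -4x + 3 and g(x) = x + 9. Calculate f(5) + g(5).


-3


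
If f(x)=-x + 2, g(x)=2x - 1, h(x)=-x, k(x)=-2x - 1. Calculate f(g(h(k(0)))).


k(0) = -1
h(-1) = 1
g(1) = 1
f(1) = 1

1


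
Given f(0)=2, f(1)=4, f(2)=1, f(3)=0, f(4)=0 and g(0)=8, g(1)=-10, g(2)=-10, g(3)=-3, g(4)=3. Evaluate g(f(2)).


f(2) = 1
g(1) = -10

-10


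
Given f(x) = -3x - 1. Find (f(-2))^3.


f(-2) = 5
(5)^3 = 125

125


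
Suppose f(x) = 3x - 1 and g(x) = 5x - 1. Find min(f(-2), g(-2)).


f(-2) = -7
g(-2) = -11
min = -11

-11


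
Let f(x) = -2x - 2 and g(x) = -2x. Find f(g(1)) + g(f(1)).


10


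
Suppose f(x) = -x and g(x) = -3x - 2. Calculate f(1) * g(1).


f(1) = -1
g(1) = -5
Product = 5

5


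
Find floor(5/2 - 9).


5/2 = 2.5
2.5 - 9 = -6.5
floor(-6.5) = -7

-7


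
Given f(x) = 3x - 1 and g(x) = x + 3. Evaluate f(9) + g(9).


f(9) = 26
g(9) = 12
Sum = 38

38


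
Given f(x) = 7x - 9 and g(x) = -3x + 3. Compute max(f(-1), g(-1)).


f(-1) = -16
g(-1) = 6
max = 6

6


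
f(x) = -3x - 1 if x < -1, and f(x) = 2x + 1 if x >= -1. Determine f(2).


2 satisfies x >= -1
f(2) = 5

5


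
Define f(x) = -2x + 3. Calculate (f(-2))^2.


f(-2) = 7
(7)^2 = 49

49


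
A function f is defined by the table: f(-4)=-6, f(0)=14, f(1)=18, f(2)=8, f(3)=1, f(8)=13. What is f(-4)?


Reading from the table at x = -4

-6


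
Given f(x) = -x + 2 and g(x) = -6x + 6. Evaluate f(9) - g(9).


f(9) = -7
g(9) = -48
Difference = 41

41


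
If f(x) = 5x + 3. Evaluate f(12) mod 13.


f(12) = 63
63 mod 13 = 11

11


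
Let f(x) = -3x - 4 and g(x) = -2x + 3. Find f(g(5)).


g(5) = -7
f(-7) = 17

17


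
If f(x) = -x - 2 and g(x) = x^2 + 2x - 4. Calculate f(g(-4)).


g(-4) = 4
f(4) = -6

-6


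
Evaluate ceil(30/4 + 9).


30/4 = 7.5
7.5 + 9 = 16.5
ceil(16.5) = 17

17


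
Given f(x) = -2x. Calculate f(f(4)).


f(4) = -8
f(-8) = 16

16


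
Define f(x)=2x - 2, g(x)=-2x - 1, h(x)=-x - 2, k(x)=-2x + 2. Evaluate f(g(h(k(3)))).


k(3) = -4
h(-4) = 2
g(2) = -5
f(-5) = -12

-12


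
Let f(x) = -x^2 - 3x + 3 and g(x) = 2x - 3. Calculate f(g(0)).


g(0) = -3
f(-3) = (-1)*(-3)^2 - 3*(-3) + 3 = 3

3


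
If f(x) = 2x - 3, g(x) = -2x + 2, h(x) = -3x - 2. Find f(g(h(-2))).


h(-2) = 4
g(4) = -6
f(-6) = -15

-15


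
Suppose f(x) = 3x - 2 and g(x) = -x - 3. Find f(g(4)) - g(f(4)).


f(g(4)) = -23
g(f(4)) = -13
Difference = -10

-10


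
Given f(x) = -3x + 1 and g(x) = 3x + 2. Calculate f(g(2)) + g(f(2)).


f(g(2)) = -23
g(f(2)) = -13
Sum = -36

-36


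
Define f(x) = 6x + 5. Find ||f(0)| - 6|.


f(0) = 5
|5| = 5
|5 - 6| = 1

1


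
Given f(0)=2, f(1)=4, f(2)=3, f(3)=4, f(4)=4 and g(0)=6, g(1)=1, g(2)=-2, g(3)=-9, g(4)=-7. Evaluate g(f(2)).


f(2) = 3
g(3) = -9

-9


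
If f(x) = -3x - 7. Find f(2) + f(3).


f(2) = -13
f(3) = -16
Sum = -29

-29


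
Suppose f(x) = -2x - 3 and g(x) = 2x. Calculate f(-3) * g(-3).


f(-3) = 3
g(-3) = -6
Product = -18

-18


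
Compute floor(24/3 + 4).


24/3 = 8
8 + 4 = 12
floor(12) = 12

12


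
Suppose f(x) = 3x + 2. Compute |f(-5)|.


f(-5) = -13
|-13| = 13

13


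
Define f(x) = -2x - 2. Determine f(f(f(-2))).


10


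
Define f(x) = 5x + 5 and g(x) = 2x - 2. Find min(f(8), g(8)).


14


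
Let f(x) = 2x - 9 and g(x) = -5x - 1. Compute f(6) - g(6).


f(6) = 3
g(6) = -31
Difference = 34

34


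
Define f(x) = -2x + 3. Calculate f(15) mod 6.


f(15) = -27
-27 mod 6 = 3

3


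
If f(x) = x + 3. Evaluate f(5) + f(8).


f(5) = 8
f(8) = 11
Sum = 19

19


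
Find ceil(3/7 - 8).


3/7 = 0.4286
0.4286 - 8 = -7.5714
ceil(-7.5714) = -7

-7


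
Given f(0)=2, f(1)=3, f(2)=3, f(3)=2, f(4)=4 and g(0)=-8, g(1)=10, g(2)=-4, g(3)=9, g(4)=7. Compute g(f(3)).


-4


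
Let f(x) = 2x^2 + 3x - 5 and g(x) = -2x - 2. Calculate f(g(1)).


g(1) = -4
f(-4) = 2*(-4)^2 + 3*(-4) - 5 = 15

15


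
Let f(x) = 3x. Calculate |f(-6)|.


f(-6) = -18
|-18| = 18

18


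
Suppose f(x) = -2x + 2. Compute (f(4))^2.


f(4) = -6
(-6)^2 = 36

36


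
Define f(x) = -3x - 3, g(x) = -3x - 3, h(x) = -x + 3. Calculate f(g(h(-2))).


h(-2) = 5
g(5) = -18
f(-18) = 51

51


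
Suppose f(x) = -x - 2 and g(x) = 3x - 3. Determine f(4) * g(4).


f(4) = -6
g(4) = 9
Product = -54

-54


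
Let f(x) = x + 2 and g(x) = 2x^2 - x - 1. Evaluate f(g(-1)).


g(-1) = 2
f(2) = 4

4


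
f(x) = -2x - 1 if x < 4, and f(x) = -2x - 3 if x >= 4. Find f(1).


1 satisfies x < 4
f(1) = -3

-3


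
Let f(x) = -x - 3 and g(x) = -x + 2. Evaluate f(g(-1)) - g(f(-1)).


f(g(-1)) = -6
g(f(-1)) = 4
Difference = -10

-10


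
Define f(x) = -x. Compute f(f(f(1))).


f(1) = -1
f(-1) = 1
f(1) = -1

-1


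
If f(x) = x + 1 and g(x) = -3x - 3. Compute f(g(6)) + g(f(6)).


f(g(6)) = -20
g(f(6)) = -24
Sum = -44

-44


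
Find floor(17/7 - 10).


-8


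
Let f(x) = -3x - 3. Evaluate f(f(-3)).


f(-3) = 6
f(6) = -21

-21


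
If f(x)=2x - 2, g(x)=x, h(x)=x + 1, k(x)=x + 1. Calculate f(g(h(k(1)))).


k(1) = 2
h(2) = 3
g(3) = 3
f(3) = 4

4


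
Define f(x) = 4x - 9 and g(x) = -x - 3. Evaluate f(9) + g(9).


f(9) = 27
g(9) = -12
Sum = 15

15


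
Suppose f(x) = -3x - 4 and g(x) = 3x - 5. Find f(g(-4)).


g(-4) = -17
f(-17) = 47

47


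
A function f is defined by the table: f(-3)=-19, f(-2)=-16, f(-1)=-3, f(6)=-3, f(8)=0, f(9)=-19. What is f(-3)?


Reading from the table at x = -3

-19


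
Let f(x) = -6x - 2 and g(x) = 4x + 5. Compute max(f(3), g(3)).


f(3) = -20
g(3) = 17
max = 17

17


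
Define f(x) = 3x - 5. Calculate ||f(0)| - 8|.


f(0) = -5
|-5| = 5
|5 - 8| = 3

3


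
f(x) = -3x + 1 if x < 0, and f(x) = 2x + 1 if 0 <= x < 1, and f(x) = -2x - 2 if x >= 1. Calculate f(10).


10 satisfies x >= 1
f(10) = -22

-22


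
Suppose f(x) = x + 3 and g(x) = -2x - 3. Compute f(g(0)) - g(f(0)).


f(g(0)) = 0
g(f(0)) = -9
Difference = 9

9


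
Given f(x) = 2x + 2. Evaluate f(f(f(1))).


22


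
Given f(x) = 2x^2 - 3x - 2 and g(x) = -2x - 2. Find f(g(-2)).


g(-2) = 2
f(2) = 2*(2)^2 - 3*(2) - 2 = 0

0


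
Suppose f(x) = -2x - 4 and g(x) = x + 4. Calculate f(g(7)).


-26


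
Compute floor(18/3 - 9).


18/3 = 6
6 - 9 = -3
floor(-3) = -3

-3


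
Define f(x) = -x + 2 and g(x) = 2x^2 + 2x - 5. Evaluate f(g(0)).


g(0) = -5
f(-5) = 7

7


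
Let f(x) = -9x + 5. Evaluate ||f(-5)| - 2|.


f(-5) = 50
|50| = 50
|50 - 2| = 48

48


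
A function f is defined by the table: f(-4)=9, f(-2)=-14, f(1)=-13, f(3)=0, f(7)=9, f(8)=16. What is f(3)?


Reading from the table at x = 3

0


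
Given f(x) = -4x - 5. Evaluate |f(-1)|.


f(-1) = -1
|-1| = 1

1


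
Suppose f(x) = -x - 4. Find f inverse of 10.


Solve -x - 4 = 10
x = (10 + 4) / (-1) = -14

-14


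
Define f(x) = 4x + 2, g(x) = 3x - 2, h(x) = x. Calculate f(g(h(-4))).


h(-4) = -4
g(-4) = -14
f(-14) = -54

-54


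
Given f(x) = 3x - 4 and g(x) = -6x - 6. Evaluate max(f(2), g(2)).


f(2) = 2
g(2) = -18
max = 2

2


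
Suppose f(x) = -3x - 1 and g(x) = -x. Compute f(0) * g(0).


0


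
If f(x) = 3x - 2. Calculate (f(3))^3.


f(3) = 7
(7)^3 = 343

343


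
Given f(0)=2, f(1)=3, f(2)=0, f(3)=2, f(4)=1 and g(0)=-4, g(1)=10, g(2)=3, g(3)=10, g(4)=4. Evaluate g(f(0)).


f(0) = 2
g(2) = 3

3


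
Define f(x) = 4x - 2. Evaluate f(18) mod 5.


0


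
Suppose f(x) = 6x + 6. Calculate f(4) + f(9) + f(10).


f(4) = 30
f(9) = 60
f(10) = 66
Sum = 156

156


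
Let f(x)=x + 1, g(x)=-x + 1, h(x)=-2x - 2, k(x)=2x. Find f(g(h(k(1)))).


k(1) = 2
h(2) = -6
g(-6) = 7
f(7) = 8

8


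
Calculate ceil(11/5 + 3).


6


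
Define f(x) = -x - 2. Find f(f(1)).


1


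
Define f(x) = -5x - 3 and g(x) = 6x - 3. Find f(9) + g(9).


f(9) = -48
g(9) = 51
Sum = 3

3


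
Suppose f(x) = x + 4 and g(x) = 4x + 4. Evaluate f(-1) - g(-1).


f(-1) = 3
g(-1) = 0
Difference = 3

3


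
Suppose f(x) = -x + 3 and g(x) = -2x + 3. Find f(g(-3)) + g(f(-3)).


f(g(-3)) = -6
g(f(-3)) = -9
Sum = -15

-15


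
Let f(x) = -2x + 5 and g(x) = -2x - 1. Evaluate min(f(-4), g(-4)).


f(-4) = 13
g(-4) = 7
min = 7

7


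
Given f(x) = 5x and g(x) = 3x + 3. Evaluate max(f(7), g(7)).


f(7) = 35
g(7) = 24
max = 35

35


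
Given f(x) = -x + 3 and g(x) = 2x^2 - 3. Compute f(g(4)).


-26


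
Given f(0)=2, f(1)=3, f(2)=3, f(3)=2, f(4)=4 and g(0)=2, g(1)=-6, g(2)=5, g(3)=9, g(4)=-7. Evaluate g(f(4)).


-7


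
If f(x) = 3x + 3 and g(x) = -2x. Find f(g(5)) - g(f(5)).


f(g(5)) = -27
g(f(5)) = -36
Difference = 9

9


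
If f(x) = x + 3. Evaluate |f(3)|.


f(3) = 6
|6| = 6

6


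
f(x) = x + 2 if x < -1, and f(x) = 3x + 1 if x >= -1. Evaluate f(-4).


-4 satisfies x < -1
f(-4) = -2

-2


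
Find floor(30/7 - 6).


-2


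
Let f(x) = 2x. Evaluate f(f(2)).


f(2) = 4
f(4) = 8

8


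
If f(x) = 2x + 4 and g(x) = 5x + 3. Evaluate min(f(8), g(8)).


f(8) = 20
g(8) = 43
min = 20

20


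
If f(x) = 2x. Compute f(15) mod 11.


f(15) = 30
30 mod 11 = 8

8


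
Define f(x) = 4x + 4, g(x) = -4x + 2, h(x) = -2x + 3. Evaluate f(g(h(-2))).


h(-2) = 7
g(7) = -26
f(-26) = -100

-100


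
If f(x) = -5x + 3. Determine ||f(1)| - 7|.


f(1) = -2
|-2| = 2
|2 - 7| = 5

5


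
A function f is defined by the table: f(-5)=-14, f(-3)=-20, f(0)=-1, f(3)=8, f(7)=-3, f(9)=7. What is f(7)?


Reading from the table at x = 7

-3


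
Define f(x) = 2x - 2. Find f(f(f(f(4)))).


34


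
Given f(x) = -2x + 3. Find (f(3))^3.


-27


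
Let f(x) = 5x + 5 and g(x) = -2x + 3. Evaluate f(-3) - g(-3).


f(-3) = -10
g(-3) = 9
Difference = -19

-19


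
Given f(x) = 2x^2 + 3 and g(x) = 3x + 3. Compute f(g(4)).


g(4) = 15
f(15) = 2*(15)^2 + 3 = 453

453


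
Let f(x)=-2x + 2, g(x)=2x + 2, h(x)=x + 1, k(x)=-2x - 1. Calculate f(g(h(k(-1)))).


k(-1) = 1
h(1) = 2
g(2) = 6
f(6) = -10

-10


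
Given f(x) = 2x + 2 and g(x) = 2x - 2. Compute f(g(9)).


g(9) = 16
f(16) = 34

34


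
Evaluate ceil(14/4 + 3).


14/4 = 3.5
3.5 + 3 = 6.5
ceil(6.5) = 7

7


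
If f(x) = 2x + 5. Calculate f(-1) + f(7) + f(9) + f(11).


f(-1) = 3
f(7) = 19
f(9) = 23
f(11) = 27
Sum = 72

72


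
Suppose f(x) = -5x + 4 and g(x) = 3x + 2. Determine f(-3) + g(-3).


f(-3) = 19
g(-3) = -7
Sum = 12

12


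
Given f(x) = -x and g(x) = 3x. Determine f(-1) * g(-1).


f(-1) = 1
g(-1) = -3
Product = -3

-3


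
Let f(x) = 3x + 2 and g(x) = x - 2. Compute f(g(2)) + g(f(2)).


f(g(2)) = 2
g(f(2)) = 6
Sum = 8

8


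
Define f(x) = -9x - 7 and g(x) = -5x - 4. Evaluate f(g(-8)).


g(-8) = 36
f(36) = -331

-331


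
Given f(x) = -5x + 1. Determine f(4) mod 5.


f(4) = -19
-19 mod 5 = 1

1


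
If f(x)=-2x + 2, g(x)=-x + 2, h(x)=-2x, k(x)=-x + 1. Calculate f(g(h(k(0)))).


k(0) = 1
h(1) = -2
g(-2) = 4
f(4) = -6

-6


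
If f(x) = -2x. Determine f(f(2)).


f(2) = -4
f(-4) = 8

8


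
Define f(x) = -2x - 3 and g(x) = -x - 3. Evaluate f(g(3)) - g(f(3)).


f(g(3)) = 9
g(f(3)) = 6
Difference = 3

3


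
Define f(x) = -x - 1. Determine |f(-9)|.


f(-9) = 8
|8| = 8

8


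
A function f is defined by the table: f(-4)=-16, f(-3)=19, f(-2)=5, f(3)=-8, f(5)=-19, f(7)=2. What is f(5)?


Reading from the table at x = 5

-19


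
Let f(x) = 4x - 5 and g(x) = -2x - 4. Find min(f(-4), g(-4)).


f(-4) = -21
g(-4) = 4
min = -21

-21


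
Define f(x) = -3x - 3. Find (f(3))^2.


f(3) = -12
(-12)^2 = 144

144


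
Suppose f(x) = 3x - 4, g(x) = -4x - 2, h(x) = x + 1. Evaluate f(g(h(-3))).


h(-3) = -2
g(-2) = 6
f(6) = 14

14


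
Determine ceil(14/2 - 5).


14/2 = 7
7 - 5 = 2
ceil(2) = 2

2


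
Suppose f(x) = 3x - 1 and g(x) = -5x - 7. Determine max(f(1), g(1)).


f(1) = 2
g(1) = -12
max = 2

2


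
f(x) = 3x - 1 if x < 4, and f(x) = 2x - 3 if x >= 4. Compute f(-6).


-6 satisfies x < 4
f(-6) = -19

-19


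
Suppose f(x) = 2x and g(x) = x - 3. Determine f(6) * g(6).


f(6) = 12
g(6) = 3
Product = 36

36


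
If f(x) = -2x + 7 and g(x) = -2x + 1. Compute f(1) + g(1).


f(1) = 5
g(1) = -1
Sum = 4

4


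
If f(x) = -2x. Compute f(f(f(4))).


f(4) = -8
f(-8) = 16
f(16) = -32

-32


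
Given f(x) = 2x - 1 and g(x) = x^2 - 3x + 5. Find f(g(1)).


5


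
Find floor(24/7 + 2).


24/7 = 3.4286
3.4286 + 2 = 5.4286
floor(5.4286) = 5

5


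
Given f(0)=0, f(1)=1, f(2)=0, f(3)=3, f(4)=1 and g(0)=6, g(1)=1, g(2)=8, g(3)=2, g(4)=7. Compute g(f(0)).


f(0) = 0
g(0) = 6

6


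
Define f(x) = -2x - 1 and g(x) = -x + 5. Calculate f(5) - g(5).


-11


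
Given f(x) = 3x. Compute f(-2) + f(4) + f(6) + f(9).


f(-2) = -6
f(4) = 12
f(6) = 18
f(9) = 27
Sum = 51

51


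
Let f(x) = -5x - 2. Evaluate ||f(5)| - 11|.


f(5) = -27
|-27| = 27
|27 - 11| = 16

16


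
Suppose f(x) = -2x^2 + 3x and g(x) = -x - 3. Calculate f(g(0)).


g(0) = -3
f(-3) = (-2)*(-3)^2 + 3*(-3) = -27

-27


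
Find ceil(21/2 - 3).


21/2 = 10.5
10.5 - 3 = 7.5
ceil(7.5) = 8

8


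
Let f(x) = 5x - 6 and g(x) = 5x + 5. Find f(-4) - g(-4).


f(-4) = -26
g(-4) = -15
Difference = -11

-11


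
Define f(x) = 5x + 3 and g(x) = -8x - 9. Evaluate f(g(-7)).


g(-7) = 47
f(47) = 238

238


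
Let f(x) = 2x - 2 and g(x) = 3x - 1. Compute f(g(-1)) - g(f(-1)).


f(g(-1)) = -10
g(f(-1)) = -13
Difference = 3

3


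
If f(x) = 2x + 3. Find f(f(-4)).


f(-4) = -5
f(-5) = -7

-7


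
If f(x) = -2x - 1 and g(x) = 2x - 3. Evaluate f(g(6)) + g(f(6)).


f(g(6)) = -19
g(f(6)) = -29
Sum = -48

-48


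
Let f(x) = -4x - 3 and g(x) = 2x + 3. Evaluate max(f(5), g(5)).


f(5) = -23
g(5) = 13
max = 13

13


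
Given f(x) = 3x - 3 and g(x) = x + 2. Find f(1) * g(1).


f(1) = 0
g(1) = 3
Product = 0

0


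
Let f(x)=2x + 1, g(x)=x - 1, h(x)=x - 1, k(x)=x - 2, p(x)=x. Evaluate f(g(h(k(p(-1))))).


p(-1) = -1
k(-1) = -3
h(-3) = -4
g(-4) = -5
f(-5) = -9

-9


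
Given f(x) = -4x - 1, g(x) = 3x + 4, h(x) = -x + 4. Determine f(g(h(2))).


h(2) = 2
g(2) = 10
f(10) = -41

-41


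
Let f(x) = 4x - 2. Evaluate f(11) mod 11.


f(11) = 42
42 mod 11 = 9

9


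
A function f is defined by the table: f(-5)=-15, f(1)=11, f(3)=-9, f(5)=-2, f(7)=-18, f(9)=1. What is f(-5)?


-15


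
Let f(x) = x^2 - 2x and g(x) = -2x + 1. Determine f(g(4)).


g(4) = -7
f(-7) = 1*(-7)^2 - 2*(-7) = 63

63


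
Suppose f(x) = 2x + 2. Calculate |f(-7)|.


f(-7) = -12
|-12| = 12

12


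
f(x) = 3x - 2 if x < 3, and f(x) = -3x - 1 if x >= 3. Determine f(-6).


-6 satisfies x < 3
f(-6) = -20

-20


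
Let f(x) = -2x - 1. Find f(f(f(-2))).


f(-2) = 3
f(3) = -7
f(-7) = 13

13


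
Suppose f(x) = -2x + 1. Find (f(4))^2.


f(4) = -7
(-7)^2 = 49

49


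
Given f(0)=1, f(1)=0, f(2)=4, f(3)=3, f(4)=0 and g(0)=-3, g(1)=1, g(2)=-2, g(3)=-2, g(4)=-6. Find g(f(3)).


f(3) = 3
g(3) = -2

-2


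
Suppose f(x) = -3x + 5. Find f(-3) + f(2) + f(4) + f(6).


-7


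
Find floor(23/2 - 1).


23/2 = 11.5
11.5 - 1 = 10.5
floor(10.5) = 10

10


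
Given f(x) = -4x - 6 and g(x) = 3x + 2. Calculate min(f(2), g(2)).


f(2) = -14
g(2) = 8
min = -14

-14


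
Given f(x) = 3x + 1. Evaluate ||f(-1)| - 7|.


f(-1) = -2
|-2| = 2
|2 - 7| = 5

5


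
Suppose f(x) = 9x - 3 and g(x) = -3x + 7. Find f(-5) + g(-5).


f(-5) = -48
g(-5) = 22
Sum = -26

-26


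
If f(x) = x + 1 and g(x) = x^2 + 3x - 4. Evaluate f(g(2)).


g(2) = 6
f(6) = 7

7


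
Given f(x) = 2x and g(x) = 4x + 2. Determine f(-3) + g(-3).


f(-3) = -6
g(-3) = -10
Sum = -16

-16


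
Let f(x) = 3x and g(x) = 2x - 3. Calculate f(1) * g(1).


f(1) = 3
g(1) = -1
Product = -3

-3


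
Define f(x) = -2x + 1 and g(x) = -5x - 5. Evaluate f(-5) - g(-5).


f(-5) = 11
g(-5) = 20
Difference = -9

-9


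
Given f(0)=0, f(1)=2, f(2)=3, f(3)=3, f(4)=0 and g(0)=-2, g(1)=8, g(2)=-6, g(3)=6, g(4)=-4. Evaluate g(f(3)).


6


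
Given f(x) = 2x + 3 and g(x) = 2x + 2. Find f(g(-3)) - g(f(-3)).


f(g(-3)) = -5
g(f(-3)) = -4
Difference = -1

-1


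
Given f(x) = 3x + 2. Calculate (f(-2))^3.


f(-2) = -4
(-4)^3 = -64

-64


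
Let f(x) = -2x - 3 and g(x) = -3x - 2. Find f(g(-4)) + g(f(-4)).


f(g(-4)) = -23
g(f(-4)) = -17
Sum = -40

-40


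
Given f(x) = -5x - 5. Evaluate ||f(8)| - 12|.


f(8) = -45
|-45| = 45
|45 - 12| = 33

33


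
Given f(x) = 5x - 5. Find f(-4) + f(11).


f(-4) = -25
f(11) = 50
Sum = 25

25


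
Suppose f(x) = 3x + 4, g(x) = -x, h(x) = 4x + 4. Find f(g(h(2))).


h(2) = 12
g(12) = -12
f(-12) = -32

-32


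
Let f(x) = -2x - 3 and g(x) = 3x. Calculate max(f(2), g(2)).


6


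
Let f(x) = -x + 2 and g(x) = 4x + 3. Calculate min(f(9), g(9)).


f(9) = -7
g(9) = 39
min = -7

-7


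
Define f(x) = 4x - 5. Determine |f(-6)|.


f(-6) = -29
|-29| = 29

29


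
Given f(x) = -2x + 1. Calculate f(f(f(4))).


f(4) = -7
f(-7) = 15
f(15) = -29

-29


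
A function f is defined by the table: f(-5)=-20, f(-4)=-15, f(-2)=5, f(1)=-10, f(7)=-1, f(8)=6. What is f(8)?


6


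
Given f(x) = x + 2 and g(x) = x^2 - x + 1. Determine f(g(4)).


g(4) = 13
f(13) = 15

15


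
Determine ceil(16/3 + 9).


16/3 = 5.3333
5.3333 + 9 = 14.3333
ceil(14.3333) = 15

15


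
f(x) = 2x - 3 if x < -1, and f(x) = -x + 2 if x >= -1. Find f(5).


5 satisfies x >= -1
f(5) = -3

-3


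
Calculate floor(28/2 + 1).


28/2 = 14
14 + 1 = 15
floor(15) = 15

15


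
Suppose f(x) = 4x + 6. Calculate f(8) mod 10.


f(8) = 38
38 mod 10 = 8

8


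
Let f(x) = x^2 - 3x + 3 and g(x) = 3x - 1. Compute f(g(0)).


g(0) = -1
f(-1) = 1*(-1)^2 - 3*(-1) + 3 = 7

7


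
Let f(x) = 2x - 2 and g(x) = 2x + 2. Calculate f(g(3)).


g(3) = 8
f(8) = 14

14


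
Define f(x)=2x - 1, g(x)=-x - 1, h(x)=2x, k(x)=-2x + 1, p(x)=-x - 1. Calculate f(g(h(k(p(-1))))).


p(-1) = 0
k(0) = 1
h(1) = 2
g(2) = -3
f(-3) = -7

-7


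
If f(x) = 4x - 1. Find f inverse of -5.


-1


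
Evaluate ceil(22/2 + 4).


22/2 = 11
11 + 4 = 15
ceil(15) = 15

15


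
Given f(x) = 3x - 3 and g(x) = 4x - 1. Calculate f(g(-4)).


g(-4) = -17
f(-17) = -54

-54


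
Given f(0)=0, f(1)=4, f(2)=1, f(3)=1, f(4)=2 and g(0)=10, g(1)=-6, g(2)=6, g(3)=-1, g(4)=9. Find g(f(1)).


f(1) = 4
g(4) = 9

9


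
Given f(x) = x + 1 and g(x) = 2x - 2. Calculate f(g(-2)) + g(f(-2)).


f(g(-2)) = -5
g(f(-2)) = -4
Sum = -9

-9


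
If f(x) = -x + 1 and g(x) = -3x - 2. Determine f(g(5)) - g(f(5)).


8


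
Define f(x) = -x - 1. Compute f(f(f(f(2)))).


f(2) = -3
f(-3) = 2
f(2) = -3
f(-3) = 2

2


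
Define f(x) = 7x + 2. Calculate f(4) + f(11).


f(4) = 30
f(11) = 79
Sum = 109

109


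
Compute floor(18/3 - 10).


18/3 = 6
6 - 10 = -4
floor(-4) = -4

-4


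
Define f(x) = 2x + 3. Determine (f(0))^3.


f(0) = 3
(3)^3 = 27

27


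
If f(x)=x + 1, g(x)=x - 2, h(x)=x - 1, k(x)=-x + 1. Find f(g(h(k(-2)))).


1


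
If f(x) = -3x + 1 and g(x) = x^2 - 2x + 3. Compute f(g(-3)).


g(-3) = 18
f(18) = -53

-53


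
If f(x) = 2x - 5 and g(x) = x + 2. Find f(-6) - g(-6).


f(-6) = -17
g(-6) = -4
Difference = -13

-13


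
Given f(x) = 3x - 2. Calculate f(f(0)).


f(0) = -2
f(-2) = -8

-8


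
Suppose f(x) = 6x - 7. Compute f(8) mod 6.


5


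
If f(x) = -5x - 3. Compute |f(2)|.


f(2) = -13
|-13| = 13

13


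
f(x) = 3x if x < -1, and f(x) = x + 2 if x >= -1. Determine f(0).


0 satisfies x >= -1
f(0) = 2

2


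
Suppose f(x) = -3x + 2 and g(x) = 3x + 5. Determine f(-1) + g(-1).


f(-1) = 5
g(-1) = 2
Sum = 7

7


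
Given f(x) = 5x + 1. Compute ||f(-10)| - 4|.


f(-10) = -49
|-49| = 49
|49 - 4| = 45

45


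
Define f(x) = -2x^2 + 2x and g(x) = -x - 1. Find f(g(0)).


g(0) = -1
f(-1) = (-2)*(-1)^2 + 2*(-1) = -4

-4


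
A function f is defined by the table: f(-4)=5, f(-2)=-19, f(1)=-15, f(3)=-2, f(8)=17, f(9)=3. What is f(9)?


Reading from the table at x = 9

3


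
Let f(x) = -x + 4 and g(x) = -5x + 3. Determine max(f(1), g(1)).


f(1) = 3
g(1) = -2
max = 3

3


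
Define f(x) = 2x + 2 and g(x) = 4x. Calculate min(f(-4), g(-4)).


f(-4) = -6
g(-4) = -16
min = -16

-16


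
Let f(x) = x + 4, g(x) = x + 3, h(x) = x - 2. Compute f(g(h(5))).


10


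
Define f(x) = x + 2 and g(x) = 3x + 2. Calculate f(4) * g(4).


84


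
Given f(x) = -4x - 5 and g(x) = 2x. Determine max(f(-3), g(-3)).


f(-3) = 7
g(-3) = -6
max = 7

7


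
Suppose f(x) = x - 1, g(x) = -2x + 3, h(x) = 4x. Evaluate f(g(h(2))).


h(2) = 8
g(8) = -13
f(-13) = -14

-14


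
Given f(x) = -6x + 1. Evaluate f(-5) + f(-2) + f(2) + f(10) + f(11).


-91


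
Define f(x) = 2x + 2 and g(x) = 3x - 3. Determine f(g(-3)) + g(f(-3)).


f(g(-3)) = -22
g(f(-3)) = -15
Sum = -37

-37


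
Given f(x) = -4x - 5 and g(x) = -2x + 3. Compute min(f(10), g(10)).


f(10) = -45
g(10) = -17
min = -45

-45


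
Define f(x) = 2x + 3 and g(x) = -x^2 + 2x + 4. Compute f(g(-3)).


g(-3) = -11
f(-11) = -19

-19


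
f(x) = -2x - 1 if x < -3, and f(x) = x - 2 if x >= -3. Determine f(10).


10 satisfies x >= -3
f(10) = 8

8


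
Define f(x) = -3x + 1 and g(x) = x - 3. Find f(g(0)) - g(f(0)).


f(g(0)) = 10
g(f(0)) = -2
Difference = 12

12


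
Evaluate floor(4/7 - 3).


4/7 = 0.5714
0.5714 - 3 = -2.4286
floor(-2.4286) = -3

-3


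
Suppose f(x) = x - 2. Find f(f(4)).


f(4) = 2
f(2) = 0

0


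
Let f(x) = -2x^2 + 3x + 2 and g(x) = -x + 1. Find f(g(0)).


g(0) = 1
f(1) = (-2)*(1)^2 + 3*(1) + 2 = 3

3


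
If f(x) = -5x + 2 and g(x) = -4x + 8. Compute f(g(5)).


g(5) = -12
f(-12) = 62

62


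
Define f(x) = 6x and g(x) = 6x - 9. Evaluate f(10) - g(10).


f(10) = 60
g(10) = 51
Difference = 9

9


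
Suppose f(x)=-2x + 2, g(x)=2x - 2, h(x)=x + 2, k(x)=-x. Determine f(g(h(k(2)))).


k(2) = -2
h(-2) = 0
g(0) = -2
f(-2) = 6

6
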